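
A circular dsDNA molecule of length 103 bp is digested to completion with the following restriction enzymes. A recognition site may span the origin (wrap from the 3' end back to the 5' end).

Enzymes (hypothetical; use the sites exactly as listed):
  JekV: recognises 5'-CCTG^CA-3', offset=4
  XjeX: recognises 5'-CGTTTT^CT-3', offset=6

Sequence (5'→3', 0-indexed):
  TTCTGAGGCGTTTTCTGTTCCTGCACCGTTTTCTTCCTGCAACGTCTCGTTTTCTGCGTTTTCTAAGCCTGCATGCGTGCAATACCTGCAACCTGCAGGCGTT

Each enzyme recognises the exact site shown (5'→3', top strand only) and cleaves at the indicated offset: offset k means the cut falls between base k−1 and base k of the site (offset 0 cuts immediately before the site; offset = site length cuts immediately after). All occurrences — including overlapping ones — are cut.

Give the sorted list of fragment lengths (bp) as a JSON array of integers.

[7,7,9,9,9,9,10,12,14,17]

Per-enzyme occurrences:
  JekV CCTGCA/4: at [19, 35, 67, 84, 91] ⇒ [23, 39, 71, 88, 95]
  XjeX CGTTTTCT/6: at [8, 26, 47, 56, 99] ⇒ [2, 14, 32, 53, 62]

All cut coordinates (distinct, sorted): [2, 14, 23, 32, 39, 53, 62, 71, 88, 95]

Fragments:
  2→14: 12 bp
  14→23: 9 bp
  23→32: 9 bp
  32→39: 7 bp
  39→53: 14 bp
  53→62: 9 bp
  62→71: 9 bp
  71→88: 17 bp
  88→95: 7 bp
  95→2 (wrap): 103-95+2 = 10 bp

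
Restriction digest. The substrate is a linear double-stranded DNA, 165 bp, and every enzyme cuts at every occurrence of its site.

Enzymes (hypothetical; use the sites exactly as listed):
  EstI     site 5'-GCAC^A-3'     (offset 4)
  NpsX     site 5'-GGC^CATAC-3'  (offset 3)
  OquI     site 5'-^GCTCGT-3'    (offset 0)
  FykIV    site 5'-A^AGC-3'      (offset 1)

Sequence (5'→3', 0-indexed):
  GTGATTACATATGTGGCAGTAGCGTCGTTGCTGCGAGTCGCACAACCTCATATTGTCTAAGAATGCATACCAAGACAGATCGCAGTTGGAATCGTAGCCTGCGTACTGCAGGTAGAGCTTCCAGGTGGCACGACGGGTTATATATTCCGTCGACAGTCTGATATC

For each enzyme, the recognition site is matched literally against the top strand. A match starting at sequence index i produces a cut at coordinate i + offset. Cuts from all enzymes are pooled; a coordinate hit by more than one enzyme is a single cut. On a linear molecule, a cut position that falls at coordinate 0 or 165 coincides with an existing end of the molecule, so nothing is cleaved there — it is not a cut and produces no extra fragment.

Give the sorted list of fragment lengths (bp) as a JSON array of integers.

[43,122]

Per-enzyme occurrences:
  EstI GCACA/4: at [39] ⇒ [43]
  NpsX (GGCCATAC, off=3): no sites
  OquI (GCTCGT, off=0): no sites
  FykIV (AAGC, off=1): no sites

Pooled cuts: [43]

Fragment lengths:
  [0,43): 43 bp
  [43,165): 122 bp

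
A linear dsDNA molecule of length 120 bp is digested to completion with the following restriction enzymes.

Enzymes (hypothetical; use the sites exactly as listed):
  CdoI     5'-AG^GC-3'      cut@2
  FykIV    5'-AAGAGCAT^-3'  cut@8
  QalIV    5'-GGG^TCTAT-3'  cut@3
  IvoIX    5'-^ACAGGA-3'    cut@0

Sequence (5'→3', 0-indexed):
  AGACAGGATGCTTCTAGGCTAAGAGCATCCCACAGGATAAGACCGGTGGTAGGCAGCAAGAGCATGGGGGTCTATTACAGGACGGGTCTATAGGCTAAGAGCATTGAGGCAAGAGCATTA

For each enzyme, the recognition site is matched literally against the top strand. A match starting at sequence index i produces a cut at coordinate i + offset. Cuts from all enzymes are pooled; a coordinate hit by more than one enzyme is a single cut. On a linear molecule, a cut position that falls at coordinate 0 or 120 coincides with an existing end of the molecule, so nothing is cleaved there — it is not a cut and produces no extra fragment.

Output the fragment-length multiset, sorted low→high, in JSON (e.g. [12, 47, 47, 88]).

Scan for sites:
  CdoI (AGGC, off=2): starts [15, 50, 91, 106] → cuts [17, 52, 93, 108]
  FykIV (AAGAGCAT, off=8): starts [20, 57, 96, 110] → cuts [28, 65, 104, 118]
  QalIV (GGGTCTAT, off=3): starts [67, 83] → cuts [70, 86]
  IvoIX (ACAGGA, off=0): starts [2, 31, 76] → cuts [2, 31, 76]

Pooled cuts: [2, 17, 28, 31, 52, 65, 70, 76, 86, 93, 104, 108, 118]

Fragment lengths:
  [0,2): 2 bp
  [2,17): 15 bp
  [17,28): 11 bp
  [28,31): 3 bp
  [31,52): 21 bp
  [52,65): 13 bp
  [65,70): 5 bp
  [70,76): 6 bp
  [76,86): 10 bp
  [86,93): 7 bp
  [93,104): 11 bp
  [104,108): 4 bp
  [108,118): 10 bp
  [118,120): 2 bp

[2,2,3,4,5,6,7,10,10,11,11,13,15,21]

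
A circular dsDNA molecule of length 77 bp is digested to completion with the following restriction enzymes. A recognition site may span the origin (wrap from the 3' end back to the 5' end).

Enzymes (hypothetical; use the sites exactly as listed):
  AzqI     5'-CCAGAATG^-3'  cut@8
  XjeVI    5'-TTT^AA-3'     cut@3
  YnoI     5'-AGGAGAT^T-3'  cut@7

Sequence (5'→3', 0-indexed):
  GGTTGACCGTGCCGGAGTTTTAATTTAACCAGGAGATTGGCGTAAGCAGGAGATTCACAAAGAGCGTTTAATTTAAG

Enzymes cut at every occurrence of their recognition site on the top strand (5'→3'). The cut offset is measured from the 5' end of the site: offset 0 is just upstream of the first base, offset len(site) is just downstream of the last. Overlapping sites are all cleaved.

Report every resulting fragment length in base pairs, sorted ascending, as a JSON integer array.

[5,5,11,15,17,24]

Scan for sites:
  AzqI (CCAGAATG, off=8): no sites
  XjeVI TTTAA/3: at [18, 23, 66, 71] ⇒ [21, 26, 69, 74]
  YnoI AGGAGATT/7: at [30, 47] ⇒ [37, 54]

Pooled cuts: [21, 26, 37, 54, 69, 74]

Fragment lengths:
  21→26: 5 bp
  26→37: 11 bp
  37→54: 17 bp
  54→69: 15 bp
  69→74: 5 bp
  74→21 (wrap): 77-74+21 = 24 bp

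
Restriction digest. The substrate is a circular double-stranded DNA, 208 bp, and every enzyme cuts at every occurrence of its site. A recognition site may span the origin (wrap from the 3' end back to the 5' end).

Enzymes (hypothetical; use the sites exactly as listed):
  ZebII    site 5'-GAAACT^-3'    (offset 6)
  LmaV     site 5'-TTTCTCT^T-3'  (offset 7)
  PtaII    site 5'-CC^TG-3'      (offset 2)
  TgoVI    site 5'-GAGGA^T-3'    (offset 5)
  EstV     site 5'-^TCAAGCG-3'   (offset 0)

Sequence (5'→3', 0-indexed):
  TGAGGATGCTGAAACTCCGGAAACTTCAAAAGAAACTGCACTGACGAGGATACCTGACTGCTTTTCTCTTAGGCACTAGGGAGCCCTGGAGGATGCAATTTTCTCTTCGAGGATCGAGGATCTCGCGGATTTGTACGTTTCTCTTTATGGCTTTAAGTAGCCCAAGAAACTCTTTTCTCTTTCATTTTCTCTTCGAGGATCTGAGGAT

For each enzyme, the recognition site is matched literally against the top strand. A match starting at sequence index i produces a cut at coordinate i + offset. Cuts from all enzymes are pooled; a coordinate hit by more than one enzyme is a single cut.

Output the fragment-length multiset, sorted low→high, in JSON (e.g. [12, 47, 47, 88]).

Site scan:
  ZebII (GAAACT, off=6): starts [10, 19, 31, 165] → cuts [16, 25, 37, 171]
  LmaV (TTTCTCTT, off=7): starts [62, 99, 137, 173, 185] → cuts [69, 106, 144, 180, 192]
  PtaII (CCTG, off=2): starts [52, 84] → cuts [54, 86]
  TgoVI (GAGGAT, off=5): starts [1, 45, 88, 108, 115, 194, 202] → cuts [6, 50, 93, 113, 120, 199, 207]
  EstV (TCAAGCG, off=0): no sites

Pooled cuts: [6, 16, 25, 37, 50, 54, 69, 86, 93, 106, 113, 120, 144, 171, 180, 192, 199, 207]

Fragments:
  6→16: 10 bp
  16→25: 9 bp
  25→37: 12 bp
  37→50: 13 bp
  50→54: 4 bp
  54→69: 15 bp
  69→86: 17 bp
  86→93: 7 bp
  93→106: 13 bp
  106→113: 7 bp
  113→120: 7 bp
  120→144: 24 bp
  144→171: 27 bp
  171→180: 9 bp
  180→192: 12 bp
  192→199: 7 bp
  199→207: 8 bp
  207→6 (wrap): 208-207+6 = 7 bp

[4,7,7,7,7,7,8,9,9,10,12,12,13,13,15,17,24,27]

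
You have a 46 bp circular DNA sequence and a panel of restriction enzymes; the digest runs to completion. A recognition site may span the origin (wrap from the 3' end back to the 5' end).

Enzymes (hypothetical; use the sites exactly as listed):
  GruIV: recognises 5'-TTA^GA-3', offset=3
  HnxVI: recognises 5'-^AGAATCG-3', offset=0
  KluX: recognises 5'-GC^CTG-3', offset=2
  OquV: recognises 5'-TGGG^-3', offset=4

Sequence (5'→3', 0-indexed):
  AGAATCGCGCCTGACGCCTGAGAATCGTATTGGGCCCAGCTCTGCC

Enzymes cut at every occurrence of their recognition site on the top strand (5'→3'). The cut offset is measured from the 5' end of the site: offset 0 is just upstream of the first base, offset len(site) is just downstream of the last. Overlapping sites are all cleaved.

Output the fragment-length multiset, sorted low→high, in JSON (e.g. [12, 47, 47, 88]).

Per-enzyme occurrences:
  GruIV (TTAGA, off=3): no sites
  HnxVI AGAATCG/0: at [0, 20] ⇒ [0, 20]
  KluX GCCTG/2: at [8, 15] ⇒ [10, 17]
  OquV TGGG/4: at [30] ⇒ [34]

All cut coordinates (distinct, sorted): [0, 10, 17, 20, 34]

Fragments:
  0→10: 10 bp
  10→17: 7 bp
  17→20: 3 bp
  20→34: 14 bp
  34→0 (wrap): 46-34+0 = 12 bp

[3,7,10,12,14]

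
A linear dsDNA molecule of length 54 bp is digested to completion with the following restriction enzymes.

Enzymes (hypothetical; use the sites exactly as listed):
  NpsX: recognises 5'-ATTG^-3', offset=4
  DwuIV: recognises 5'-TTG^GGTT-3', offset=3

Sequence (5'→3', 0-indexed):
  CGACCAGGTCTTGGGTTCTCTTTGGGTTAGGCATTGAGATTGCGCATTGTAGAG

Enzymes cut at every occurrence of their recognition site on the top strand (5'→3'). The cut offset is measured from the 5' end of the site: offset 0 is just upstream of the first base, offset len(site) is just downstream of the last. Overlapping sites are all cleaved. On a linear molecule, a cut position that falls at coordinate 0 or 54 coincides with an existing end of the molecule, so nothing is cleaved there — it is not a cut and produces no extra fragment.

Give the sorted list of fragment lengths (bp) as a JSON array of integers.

[5,6,7,11,12,13]

Per-enzyme occurrences:
  NpsX ATTG/4: at [32, 38, 45] ⇒ [36, 42, 49]
  DwuIV TTGGGTT/3: at [10, 21] ⇒ [13, 24]

Pooled cuts: [13, 24, 36, 42, 49]

Fragment lengths:
  [0,13): 13 bp
  [13,24): 11 bp
  [24,36): 12 bp
  [36,42): 6 bp
  [42,49): 7 bp
  [49,54): 5 bp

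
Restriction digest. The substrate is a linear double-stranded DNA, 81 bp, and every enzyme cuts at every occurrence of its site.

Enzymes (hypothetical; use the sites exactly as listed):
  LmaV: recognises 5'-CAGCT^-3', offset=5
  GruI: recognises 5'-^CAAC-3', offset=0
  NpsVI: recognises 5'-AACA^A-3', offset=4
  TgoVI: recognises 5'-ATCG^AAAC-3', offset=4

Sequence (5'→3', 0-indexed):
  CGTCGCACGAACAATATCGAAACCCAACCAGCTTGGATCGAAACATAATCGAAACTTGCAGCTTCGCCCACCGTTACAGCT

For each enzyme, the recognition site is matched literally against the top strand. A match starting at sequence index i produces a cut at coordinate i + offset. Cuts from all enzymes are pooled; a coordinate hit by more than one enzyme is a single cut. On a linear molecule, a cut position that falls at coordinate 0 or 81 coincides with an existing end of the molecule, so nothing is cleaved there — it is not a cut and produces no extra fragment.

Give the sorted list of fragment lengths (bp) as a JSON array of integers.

Per-enzyme occurrences:
  LmaV (CAGCT, off=5): starts [28, 58, 76] → cuts [33, 63] (position 81 is a terminus of the linear molecule — no cut)
  GruI (CAAC, off=0): starts [24] → cuts [24]
  NpsVI (AACAA, off=4): starts [9] → cuts [13]
  TgoVI (ATCGAAAC, off=4): starts [15, 36, 47] → cuts [19, 40, 51]

Pooled cuts: [13, 19, 24, 33, 40, 51, 63]

Fragments:
  [0,13): 13 bp
  [13,19): 6 bp
  [19,24): 5 bp
  [24,33): 9 bp
  [33,40): 7 bp
  [40,51): 11 bp
  [51,63): 12 bp
  [63,81): 18 bp

[5,6,7,9,11,12,13,18]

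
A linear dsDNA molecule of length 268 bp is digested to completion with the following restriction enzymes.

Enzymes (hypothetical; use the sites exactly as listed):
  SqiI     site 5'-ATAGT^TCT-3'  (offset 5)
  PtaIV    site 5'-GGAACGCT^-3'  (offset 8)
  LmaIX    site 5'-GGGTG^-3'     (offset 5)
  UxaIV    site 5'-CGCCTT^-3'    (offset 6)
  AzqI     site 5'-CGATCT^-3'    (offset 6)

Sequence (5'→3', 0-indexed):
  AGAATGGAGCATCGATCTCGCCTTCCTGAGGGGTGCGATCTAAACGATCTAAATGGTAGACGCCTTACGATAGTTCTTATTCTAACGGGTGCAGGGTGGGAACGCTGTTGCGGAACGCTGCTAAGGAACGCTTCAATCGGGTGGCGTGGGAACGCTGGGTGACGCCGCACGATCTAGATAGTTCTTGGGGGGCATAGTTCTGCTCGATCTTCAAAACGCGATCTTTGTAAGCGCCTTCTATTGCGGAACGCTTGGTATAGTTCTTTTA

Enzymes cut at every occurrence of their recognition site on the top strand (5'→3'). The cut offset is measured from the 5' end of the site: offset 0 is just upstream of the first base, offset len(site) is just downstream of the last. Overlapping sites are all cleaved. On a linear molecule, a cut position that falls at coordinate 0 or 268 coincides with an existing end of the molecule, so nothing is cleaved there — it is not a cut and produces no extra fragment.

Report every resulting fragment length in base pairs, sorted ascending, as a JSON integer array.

[5,6,6,7,7,7,8,8,9,9,11,11,12,13,13,13,13,14,14,15,16,16,17,18]

Site scan:
  SqiI ATAGTTCT/5: at [69, 177, 193, 256] ⇒ [74, 182, 198, 261]
  PtaIV GGAACGCT/8: at [98, 111, 124, 148, 244] ⇒ [106, 119, 132, 156, 252]
  LmaIX GGGTG/5: at [30, 86, 93, 138, 156] ⇒ [35, 91, 98, 143, 161]
  UxaIV CGCCTT/6: at [18, 60, 231] ⇒ [24, 66, 237]
  AzqI CGATCT/6: at [12, 35, 44, 169, 204, 218] ⇒ [18, 41, 50, 175, 210, 224]

All cut coordinates (distinct, sorted): [18, 24, 35, 41, 50, 66, 74, 91, 98, 106, 119, 132, 143, 156, 161, 175, 182, 198, 210, 224, 237, 252, 261]

Fragments:
  [0,18): 18 bp
  [18,24): 6 bp
  [24,35): 11 bp
  [35,41): 6 bp
  [41,50): 9 bp
  [50,66): 16 bp
  [66,74): 8 bp
  [74,91): 17 bp
  [91,98): 7 bp
  [98,106): 8 bp
  [106,119): 13 bp
  [119,132): 13 bp
  [132,143): 11 bp
  [143,156): 13 bp
  [156,161): 5 bp
  [161,175): 14 bp
  [175,182): 7 bp
  [182,198): 16 bp
  [198,210): 12 bp
  [210,224): 14 bp
  [224,237): 13 bp
  [237,252): 15 bp
  [252,261): 9 bp
  [261,268): 7 bp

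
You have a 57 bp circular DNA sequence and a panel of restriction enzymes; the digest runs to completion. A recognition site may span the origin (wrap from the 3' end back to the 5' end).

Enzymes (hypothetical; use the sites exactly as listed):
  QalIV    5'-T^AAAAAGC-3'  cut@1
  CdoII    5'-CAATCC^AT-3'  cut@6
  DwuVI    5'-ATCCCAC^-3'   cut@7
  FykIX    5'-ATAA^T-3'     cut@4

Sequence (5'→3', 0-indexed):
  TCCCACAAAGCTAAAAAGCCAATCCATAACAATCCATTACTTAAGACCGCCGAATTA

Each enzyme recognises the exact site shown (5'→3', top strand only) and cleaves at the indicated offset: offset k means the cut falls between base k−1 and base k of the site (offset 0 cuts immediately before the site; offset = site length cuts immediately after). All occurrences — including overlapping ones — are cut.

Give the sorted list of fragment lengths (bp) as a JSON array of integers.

Per-enzyme occurrences:
  QalIV (TAAAAAGC, off=1): starts [11] → cuts [12]
  CdoII (CAATCCAT, off=6): starts [19, 29] → cuts [25, 35]
  DwuVI (ATCCCAC, off=7): starts [56] → cuts [6]
  FykIX (ATAAT, off=4): no sites

Pooled cuts: [6, 12, 25, 35]

Fragments:
  6→12: 6 bp
  12→25: 13 bp
  25→35: 10 bp
  35→6 (wrap): 57-35+6 = 28 bp

[6,10,13,28]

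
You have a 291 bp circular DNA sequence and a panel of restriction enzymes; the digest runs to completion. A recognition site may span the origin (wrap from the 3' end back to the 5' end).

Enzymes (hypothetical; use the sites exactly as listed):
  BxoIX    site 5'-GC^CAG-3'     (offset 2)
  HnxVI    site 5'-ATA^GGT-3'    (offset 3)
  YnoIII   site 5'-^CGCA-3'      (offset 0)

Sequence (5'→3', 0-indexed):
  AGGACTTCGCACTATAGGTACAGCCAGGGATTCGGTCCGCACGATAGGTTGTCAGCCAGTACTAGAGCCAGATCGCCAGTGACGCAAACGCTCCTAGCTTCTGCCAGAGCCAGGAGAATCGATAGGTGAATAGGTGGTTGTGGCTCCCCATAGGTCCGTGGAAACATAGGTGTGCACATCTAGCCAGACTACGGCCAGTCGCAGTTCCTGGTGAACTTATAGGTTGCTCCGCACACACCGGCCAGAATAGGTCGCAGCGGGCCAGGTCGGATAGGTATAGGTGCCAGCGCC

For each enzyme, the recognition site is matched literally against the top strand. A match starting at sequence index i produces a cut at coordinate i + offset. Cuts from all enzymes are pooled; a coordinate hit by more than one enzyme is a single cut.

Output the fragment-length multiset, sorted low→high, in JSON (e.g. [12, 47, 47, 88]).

[3,4,5,6,6,6,6,7,8,8,8,8,8,9,9,10,10,11,11,12,13,13,14,16,16,20,22,22]

Scan for sites:
  BxoIX GCCAG/2: at [22, 54, 66, 74, 102, 108, 182, 193, 240, 260, 282, 288] ⇒ [24, 56, 68, 76, 104, 110, 184, 195, 242, 262, 284, 290]
  HnxVI ATAGGT/3: at [13, 43, 121, 129, 149, 165, 218, 246, 270, 276] ⇒ [16, 46, 124, 132, 152, 168, 221, 249, 273, 279]
  YnoIII CGCA/0: at [7, 37, 82, 199, 229, 252] ⇒ [7, 37, 82, 199, 229, 252]

Pooled cuts: [7, 16, 24, 37, 46, 56, 68, 76, 82, 104, 110, 124, 132, 152, 168, 184, 195, 199, 221, 229, 242, 249, 252, 262, 273, 279, 284, 290]

Fragments:
  7→16: 9 bp
  16→24: 8 bp
  24→37: 13 bp
  37→46: 9 bp
  46→56: 10 bp
  56→68: 12 bp
  68→76: 8 bp
  76→82: 6 bp
  82→104: 22 bp
  104→110: 6 bp
  110→124: 14 bp
  124→132: 8 bp
  132→152: 20 bp
  152→168: 16 bp
  168→184: 16 bp
  184→195: 11 bp
  195→199: 4 bp
  199→221: 22 bp
  221→229: 8 bp
  229→242: 13 bp
  242→249: 7 bp
  249→252: 3 bp
  252→262: 10 bp
  262→273: 11 bp
  273→279: 6 bp
  279→284: 5 bp
  284→290: 6 bp
  290→7 (wrap): 291-290+7 = 8 bp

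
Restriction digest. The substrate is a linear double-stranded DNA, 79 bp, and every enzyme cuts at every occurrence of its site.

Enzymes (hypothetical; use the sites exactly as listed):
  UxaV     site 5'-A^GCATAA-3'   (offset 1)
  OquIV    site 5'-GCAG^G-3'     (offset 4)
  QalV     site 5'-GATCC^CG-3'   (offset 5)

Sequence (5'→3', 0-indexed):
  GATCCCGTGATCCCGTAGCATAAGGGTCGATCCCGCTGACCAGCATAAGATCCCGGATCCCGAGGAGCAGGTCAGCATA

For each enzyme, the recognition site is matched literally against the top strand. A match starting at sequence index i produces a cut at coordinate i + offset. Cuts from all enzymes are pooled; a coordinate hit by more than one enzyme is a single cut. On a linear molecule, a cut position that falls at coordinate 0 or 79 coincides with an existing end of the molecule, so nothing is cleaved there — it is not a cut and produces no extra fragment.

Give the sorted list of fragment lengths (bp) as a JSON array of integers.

Scan for sites:
  UxaV AGCATAA/1: at [16, 41] ⇒ [17, 42]
  OquIV GCAGG/4: at [66] ⇒ [70]
  QalV GATCCCG/5: at [0, 8, 28, 48, 55] ⇒ [5, 13, 33, 53, 60]

All cut coordinates (distinct, sorted): [5, 13, 17, 33, 42, 53, 60, 70]

Fragment lengths:
  [0,5): 5 bp
  [5,13): 8 bp
  [13,17): 4 bp
  [17,33): 16 bp
  [33,42): 9 bp
  [42,53): 11 bp
  [53,60): 7 bp
  [60,70): 10 bp
  [70,79): 9 bp

[4,5,7,8,9,9,10,11,16]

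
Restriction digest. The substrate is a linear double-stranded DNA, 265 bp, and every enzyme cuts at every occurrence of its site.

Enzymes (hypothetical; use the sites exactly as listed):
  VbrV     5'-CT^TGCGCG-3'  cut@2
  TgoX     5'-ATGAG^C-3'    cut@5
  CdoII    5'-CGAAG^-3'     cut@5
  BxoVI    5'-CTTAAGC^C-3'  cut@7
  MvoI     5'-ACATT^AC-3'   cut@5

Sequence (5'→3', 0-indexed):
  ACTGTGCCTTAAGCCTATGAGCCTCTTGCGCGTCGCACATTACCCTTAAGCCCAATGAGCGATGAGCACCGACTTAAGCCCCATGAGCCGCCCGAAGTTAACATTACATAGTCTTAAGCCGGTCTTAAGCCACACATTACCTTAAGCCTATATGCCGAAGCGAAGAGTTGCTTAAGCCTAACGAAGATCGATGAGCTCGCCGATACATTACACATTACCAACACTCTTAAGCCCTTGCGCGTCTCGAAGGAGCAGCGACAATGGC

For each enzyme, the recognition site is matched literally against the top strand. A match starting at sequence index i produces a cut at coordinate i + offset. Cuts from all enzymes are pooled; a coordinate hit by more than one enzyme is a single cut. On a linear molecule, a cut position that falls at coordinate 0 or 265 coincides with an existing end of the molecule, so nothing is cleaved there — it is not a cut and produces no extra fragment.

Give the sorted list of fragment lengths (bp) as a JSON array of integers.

Per-enzyme occurrences:
  VbrV (CTTGCGCG, off=2): starts [24, 233] → cuts [26, 235]
  TgoX (ATGAGC, off=5): starts [16, 54, 61, 82, 190] → cuts [21, 59, 66, 87, 195]
  CdoII (CGAAG, off=5): starts [92, 155, 160, 181, 244] → cuts [97, 160, 165, 186, 249]
  BxoVI (CTTAAGCC, off=7): starts [7, 44, 72, 112, 123, 140, 170, 225] → cuts [14, 51, 79, 119, 130, 147, 177, 232]
  MvoI (ACATTAC, off=5): starts [36, 100, 133, 204, 211] → cuts [41, 105, 138, 209, 216]

Pooled cuts: [14, 21, 26, 41, 51, 59, 66, 79, 87, 97, 105, 119, 130, 138, 147, 160, 165, 177, 186, 195, 209, 216, 232, 235, 249]

Fragment lengths:
  [0,14): 14 bp
  [14,21): 7 bp
  [21,26): 5 bp
  [26,41): 15 bp
  [41,51): 10 bp
  [51,59): 8 bp
  [59,66): 7 bp
  [66,79): 13 bp
  [79,87): 8 bp
  [87,97): 10 bp
  [97,105): 8 bp
  [105,119): 14 bp
  [119,130): 11 bp
  [130,138): 8 bp
  [138,147): 9 bp
  [147,160): 13 bp
  [160,165): 5 bp
  [165,177): 12 bp
  [177,186): 9 bp
  [186,195): 9 bp
  [195,209): 14 bp
  [209,216): 7 bp
  [216,232): 16 bp
  [232,235): 3 bp
  [235,249): 14 bp
  [249,265): 16 bp

[3,5,5,7,7,7,8,8,8,8,9,9,9,10,10,11,12,13,13,14,14,14,14,15,16,16]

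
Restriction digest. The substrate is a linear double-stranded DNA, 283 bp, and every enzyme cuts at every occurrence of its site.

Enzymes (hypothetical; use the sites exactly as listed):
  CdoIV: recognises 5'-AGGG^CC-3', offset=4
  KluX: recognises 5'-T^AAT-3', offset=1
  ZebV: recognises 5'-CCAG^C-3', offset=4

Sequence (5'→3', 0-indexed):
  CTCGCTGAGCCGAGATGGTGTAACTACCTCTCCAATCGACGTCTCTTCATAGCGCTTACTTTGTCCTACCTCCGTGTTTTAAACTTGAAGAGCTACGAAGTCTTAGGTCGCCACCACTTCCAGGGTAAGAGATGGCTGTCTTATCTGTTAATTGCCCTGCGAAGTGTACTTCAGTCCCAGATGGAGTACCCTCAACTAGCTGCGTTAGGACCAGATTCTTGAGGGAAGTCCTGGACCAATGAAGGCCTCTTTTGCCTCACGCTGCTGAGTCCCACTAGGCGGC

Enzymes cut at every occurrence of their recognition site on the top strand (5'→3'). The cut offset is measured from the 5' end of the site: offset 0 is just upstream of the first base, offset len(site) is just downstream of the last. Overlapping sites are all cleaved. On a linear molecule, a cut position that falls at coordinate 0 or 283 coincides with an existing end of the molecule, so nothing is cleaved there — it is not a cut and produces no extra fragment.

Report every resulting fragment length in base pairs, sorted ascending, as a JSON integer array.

Scan for sites:
  CdoIV (AGGGCC, off=4): no sites
  KluX TAAT/1: at [148] ⇒ [149]
  ZebV (CCAGC, off=4): no sites

Pooled cuts: [149]

Fragment lengths:
  [0,149): 149 bp
  [149,283): 134 bp

[134,149]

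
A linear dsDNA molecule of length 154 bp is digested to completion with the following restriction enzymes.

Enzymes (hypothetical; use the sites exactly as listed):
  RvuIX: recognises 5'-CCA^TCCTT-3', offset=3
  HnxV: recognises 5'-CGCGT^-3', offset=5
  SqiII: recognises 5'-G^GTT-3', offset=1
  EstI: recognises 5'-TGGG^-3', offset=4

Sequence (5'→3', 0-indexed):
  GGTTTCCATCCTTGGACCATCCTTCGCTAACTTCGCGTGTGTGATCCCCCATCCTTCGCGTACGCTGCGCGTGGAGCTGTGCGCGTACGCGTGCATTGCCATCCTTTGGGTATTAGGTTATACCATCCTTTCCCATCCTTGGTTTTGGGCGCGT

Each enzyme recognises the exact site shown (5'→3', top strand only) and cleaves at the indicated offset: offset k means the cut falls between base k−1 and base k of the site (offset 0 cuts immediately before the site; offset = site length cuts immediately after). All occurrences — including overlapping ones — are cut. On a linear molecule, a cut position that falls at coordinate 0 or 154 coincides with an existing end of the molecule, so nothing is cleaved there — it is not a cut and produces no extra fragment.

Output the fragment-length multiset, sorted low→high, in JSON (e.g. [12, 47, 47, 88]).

Per-enzyme occurrences:
  RvuIX CCATCCTT/3: at [5, 16, 48, 98, 122, 132] ⇒ [8, 19, 51, 101, 125, 135]
  HnxV CGCGT/5: at [33, 56, 67, 81, 87, 149] ⇒ [38, 61, 72, 86, 92] (position 154 is a terminus of the linear molecule — no cut)
  SqiII GGTT/1: at [0, 115, 140] ⇒ [1, 116, 141]
  EstI TGGG/4: at [106, 145] ⇒ [110, 149]

Pooled cuts: [1, 8, 19, 38, 51, 61, 72, 86, 92, 101, 110, 116, 125, 135, 141, 149]

Fragment lengths:
  [0,1): 1 bp
  [1,8): 7 bp
  [8,19): 11 bp
  [19,38): 19 bp
  [38,51): 13 bp
  [51,61): 10 bp
  [61,72): 11 bp
  [72,86): 14 bp
  [86,92): 6 bp
  [92,101): 9 bp
  [101,110): 9 bp
  [110,116): 6 bp
  [116,125): 9 bp
  [125,135): 10 bp
  [135,141): 6 bp
  [141,149): 8 bp
  [149,154): 5 bp

[1,5,6,6,6,7,8,9,9,9,10,10,11,11,13,14,19]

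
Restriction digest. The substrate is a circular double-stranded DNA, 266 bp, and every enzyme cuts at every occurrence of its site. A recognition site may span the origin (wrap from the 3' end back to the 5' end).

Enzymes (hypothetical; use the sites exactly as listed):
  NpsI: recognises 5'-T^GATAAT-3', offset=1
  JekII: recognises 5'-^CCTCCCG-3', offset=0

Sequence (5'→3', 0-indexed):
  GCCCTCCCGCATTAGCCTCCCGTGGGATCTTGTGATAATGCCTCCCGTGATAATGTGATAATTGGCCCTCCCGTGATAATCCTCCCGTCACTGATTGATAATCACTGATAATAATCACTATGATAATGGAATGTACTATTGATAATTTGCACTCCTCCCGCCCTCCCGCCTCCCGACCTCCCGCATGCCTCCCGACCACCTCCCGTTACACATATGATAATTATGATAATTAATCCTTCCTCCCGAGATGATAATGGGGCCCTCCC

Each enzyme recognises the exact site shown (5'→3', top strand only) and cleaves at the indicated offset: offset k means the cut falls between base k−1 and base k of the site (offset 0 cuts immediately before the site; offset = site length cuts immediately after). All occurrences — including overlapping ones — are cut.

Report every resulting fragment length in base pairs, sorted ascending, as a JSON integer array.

[6,7,7,8,8,8,8,8,8,9,10,10,11,11,11,11,13,13,14,15,16,17,18,19]

Per-enzyme occurrences:
  NpsI (TGATAAT, off=1): starts [32, 47, 55, 73, 95, 105, 120, 139, 214, 223, 248] → cuts [33, 48, 56, 74, 96, 106, 121, 140, 215, 224, 249]
  JekII (CCTCCCG, off=0): starts [2, 15, 40, 66, 80, 153, 161, 168, 176, 187, 198, 238, 260] → cuts [2, 15, 40, 66, 80, 153, 161, 168, 176, 187, 198, 238, 260]

All cut coordinates (distinct, sorted): [2, 15, 33, 40, 48, 56, 66, 74, 80, 96, 106, 121, 140, 153, 161, 168, 176, 187, 198, 215, 224, 238, 249, 260]

Fragment lengths:
  2→15: 13 bp
  15→33: 18 bp
  33→40: 7 bp
  40→48: 8 bp
  48→56: 8 bp
  56→66: 10 bp
  66→74: 8 bp
  74→80: 6 bp
  80→96: 16 bp
  96→106: 10 bp
  106→121: 15 bp
  121→140: 19 bp
  140→153: 13 bp
  153→161: 8 bp
  161→168: 7 bp
  168→176: 8 bp
  176→187: 11 bp
  187→198: 11 bp
  198→215: 17 bp
  215→224: 9 bp
  224→238: 14 bp
  238→249: 11 bp
  249→260: 11 bp
  260→2 (wrap): 266-260+2 = 8 bp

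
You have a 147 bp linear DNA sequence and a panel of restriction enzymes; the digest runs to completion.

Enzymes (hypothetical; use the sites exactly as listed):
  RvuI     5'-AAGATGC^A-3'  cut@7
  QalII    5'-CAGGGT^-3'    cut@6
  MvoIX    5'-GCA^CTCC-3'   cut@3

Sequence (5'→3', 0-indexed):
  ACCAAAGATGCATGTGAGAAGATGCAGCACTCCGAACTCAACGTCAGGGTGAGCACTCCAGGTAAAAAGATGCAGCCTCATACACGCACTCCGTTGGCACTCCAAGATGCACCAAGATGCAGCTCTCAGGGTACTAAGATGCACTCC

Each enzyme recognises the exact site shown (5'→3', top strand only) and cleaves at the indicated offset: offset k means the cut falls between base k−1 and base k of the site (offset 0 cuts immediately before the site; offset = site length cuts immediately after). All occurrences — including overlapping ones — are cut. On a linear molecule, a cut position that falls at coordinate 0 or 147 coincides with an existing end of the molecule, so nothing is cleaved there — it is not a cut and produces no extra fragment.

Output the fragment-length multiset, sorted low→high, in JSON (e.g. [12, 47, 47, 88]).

[1,4,4,5,10,10,11,11,11,12,14,15,18,21]

Per-enzyme occurrences:
  RvuI AAGATGCA/7: at [4, 18, 66, 103, 113, 135] ⇒ [11, 25, 73, 110, 120, 142]
  QalII CAGGGT/6: at [44, 126] ⇒ [50, 132]
  MvoIX GCACTCC/3: at [26, 52, 85, 96, 140] ⇒ [29, 55, 88, 99, 143]

All cut coordinates (distinct, sorted): [11, 25, 29, 50, 55, 73, 88, 99, 110, 120, 132, 142, 143]

Fragment lengths:
  [0,11): 11 bp
  [11,25): 14 bp
  [25,29): 4 bp
  [29,50): 21 bp
  [50,55): 5 bp
  [55,73): 18 bp
  [73,88): 15 bp
  [88,99): 11 bp
  [99,110): 11 bp
  [110,120): 10 bp
  [120,132): 12 bp
  [132,142): 10 bp
  [142,143): 1 bp
  [143,147): 4 bp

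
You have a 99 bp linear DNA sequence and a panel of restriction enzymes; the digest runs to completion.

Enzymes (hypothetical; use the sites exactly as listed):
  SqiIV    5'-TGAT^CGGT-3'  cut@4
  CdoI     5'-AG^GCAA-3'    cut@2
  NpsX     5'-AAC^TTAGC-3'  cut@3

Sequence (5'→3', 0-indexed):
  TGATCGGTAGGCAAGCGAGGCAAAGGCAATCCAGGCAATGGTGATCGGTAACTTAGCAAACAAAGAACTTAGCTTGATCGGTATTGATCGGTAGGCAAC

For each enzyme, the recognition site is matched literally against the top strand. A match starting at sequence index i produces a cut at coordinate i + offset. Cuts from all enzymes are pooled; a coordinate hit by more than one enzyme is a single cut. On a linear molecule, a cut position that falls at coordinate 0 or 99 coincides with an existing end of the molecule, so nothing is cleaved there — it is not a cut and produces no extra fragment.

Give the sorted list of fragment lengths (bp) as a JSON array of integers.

[4,5,6,6,6,7,9,9,10,10,11,16]

Scan for sites:
  SqiIV TGATCGGT/4: at [0, 41, 74, 84] ⇒ [4, 45, 78, 88]
  CdoI AGGCAA/2: at [8, 17, 23, 32, 92] ⇒ [10, 19, 25, 34, 94]
  NpsX AACTTAGC/3: at [49, 65] ⇒ [52, 68]

All cut coordinates (distinct, sorted): [4, 10, 19, 25, 34, 45, 52, 68, 78, 88, 94]

Fragment lengths:
  [0,4): 4 bp
  [4,10): 6 bp
  [10,19): 9 bp
  [19,25): 6 bp
  [25,34): 9 bp
  [34,45): 11 bp
  [45,52): 7 bp
  [52,68): 16 bp
  [68,78): 10 bp
  [78,88): 10 bp
  [88,94): 6 bp
  [94,99): 5 bp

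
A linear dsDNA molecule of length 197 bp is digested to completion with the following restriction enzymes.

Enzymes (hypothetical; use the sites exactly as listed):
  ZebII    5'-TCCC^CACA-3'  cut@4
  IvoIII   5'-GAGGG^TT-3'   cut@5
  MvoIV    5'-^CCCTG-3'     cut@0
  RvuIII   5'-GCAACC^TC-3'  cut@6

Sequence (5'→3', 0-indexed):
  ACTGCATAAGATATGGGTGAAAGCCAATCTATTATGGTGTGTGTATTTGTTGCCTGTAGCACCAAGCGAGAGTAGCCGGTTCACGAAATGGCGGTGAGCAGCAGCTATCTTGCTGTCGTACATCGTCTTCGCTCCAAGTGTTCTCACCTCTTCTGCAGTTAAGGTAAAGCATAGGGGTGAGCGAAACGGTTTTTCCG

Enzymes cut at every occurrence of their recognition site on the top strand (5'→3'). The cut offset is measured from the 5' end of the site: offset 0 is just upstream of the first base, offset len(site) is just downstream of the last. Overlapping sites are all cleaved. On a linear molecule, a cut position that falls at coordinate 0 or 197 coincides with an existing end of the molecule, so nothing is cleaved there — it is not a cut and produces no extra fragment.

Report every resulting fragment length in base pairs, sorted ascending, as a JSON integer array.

[197]

Scan for sites:
  ZebII (TCCCCACA, off=4): no sites
  IvoIII (GAGGGTT, off=5): no sites
  MvoIV (CCCTG, off=0): no sites
  RvuIII (GCAACCTC, off=6): no sites

All cut coordinates (distinct, sorted): ∅

Fragment lengths:
  no cuts → one linear fragment of 197 bp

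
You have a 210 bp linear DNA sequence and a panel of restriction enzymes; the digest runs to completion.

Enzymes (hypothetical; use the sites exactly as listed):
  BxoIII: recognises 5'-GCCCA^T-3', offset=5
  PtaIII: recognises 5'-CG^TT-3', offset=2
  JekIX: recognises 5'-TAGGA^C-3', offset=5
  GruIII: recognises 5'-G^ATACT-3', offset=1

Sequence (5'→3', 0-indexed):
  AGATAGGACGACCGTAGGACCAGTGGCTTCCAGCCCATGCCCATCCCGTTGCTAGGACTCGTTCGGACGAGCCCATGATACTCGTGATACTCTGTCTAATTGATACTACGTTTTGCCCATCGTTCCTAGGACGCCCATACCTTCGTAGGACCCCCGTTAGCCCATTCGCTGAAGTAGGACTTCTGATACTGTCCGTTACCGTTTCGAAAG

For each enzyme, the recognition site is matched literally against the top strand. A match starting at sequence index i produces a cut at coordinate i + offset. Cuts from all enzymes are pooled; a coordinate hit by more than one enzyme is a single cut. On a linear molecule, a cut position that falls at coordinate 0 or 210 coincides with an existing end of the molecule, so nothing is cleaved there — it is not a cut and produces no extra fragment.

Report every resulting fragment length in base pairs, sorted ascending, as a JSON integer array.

Per-enzyme occurrences:
  BxoIII GCCCAT/5: at [32, 38, 70, 114, 132, 159] ⇒ [37, 43, 75, 119, 137, 164]
  PtaIII CGTT/2: at [46, 59, 108, 120, 154, 193, 199] ⇒ [48, 61, 110, 122, 156, 195, 201]
  JekIX TAGGAC/5: at [3, 14, 52, 126, 145, 174] ⇒ [8, 19, 57, 131, 150, 179]
  GruIII GATACT/1: at [76, 85, 101, 184] ⇒ [77, 86, 102, 185]

Pooled cuts: [8, 19, 37, 43, 48, 57, 61, 75, 77, 86, 102, 110, 119, 122, 131, 137, 150, 156, 164, 179, 185, 195, 201]

Fragments:
  [0,8): 8 bp
  [8,19): 11 bp
  [19,37): 18 bp
  [37,43): 6 bp
  [43,48): 5 bp
  [48,57): 9 bp
  [57,61): 4 bp
  [61,75): 14 bp
  [75,77): 2 bp
  [77,86): 9 bp
  [86,102): 16 bp
  [102,110): 8 bp
  [110,119): 9 bp
  [119,122): 3 bp
  [122,131): 9 bp
  [131,137): 6 bp
  [137,150): 13 bp
  [150,156): 6 bp
  [156,164): 8 bp
  [164,179): 15 bp
  [179,185): 6 bp
  [185,195): 10 bp
  [195,201): 6 bp
  [201,210): 9 bp

[2,3,4,5,6,6,6,6,6,8,8,8,9,9,9,9,9,10,11,13,14,15,16,18]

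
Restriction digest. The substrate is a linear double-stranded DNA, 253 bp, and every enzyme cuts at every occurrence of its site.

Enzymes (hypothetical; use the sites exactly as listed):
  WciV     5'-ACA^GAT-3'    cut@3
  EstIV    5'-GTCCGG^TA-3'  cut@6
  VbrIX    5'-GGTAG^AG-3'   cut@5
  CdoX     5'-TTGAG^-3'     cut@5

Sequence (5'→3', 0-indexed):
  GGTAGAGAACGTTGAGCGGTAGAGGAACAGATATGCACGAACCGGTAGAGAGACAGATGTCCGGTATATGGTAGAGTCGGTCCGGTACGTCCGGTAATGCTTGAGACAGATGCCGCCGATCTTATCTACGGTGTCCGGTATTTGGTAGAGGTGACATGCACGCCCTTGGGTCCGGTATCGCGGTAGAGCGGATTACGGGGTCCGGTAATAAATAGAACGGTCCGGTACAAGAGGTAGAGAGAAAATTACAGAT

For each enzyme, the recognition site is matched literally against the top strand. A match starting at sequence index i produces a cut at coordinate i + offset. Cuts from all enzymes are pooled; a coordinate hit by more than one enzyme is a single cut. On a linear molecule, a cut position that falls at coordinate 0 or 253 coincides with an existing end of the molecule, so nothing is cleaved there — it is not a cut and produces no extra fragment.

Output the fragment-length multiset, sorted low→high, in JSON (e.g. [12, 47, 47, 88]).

Scan for sites:
  WciV ACAGAT/3: at [26, 52, 105, 247] ⇒ [29, 55, 108, 250]
  EstIV GTCCGGTA/6: at [58, 79, 88, 132, 169, 199, 219] ⇒ [64, 85, 94, 138, 175, 205, 225]
  VbrIX GGTAGAG/5: at [0, 17, 43, 69, 143, 181, 232] ⇒ [5, 22, 48, 74, 148, 186, 237]
  CdoX TTGAG/5: at [11, 100] ⇒ [16, 105]

Pooled cuts: [5, 16, 22, 29, 48, 55, 64, 74, 85, 94, 105, 108, 138, 148, 175, 186, 205, 225, 237, 250]

Fragment lengths:
  [0,5): 5 bp
  [5,16): 11 bp
  [16,22): 6 bp
  [22,29): 7 bp
  [29,48): 19 bp
  [48,55): 7 bp
  [55,64): 9 bp
  [64,74): 10 bp
  [74,85): 11 bp
  [85,94): 9 bp
  [94,105): 11 bp
  [105,108): 3 bp
  [108,138): 30 bp
  [138,148): 10 bp
  [148,175): 27 bp
  [175,186): 11 bp
  [186,205): 19 bp
  [205,225): 20 bp
  [225,237): 12 bp
  [237,250): 13 bp
  [250,253): 3 bp

[3,3,5,6,7,7,9,9,10,10,11,11,11,11,12,13,19,19,20,27,30]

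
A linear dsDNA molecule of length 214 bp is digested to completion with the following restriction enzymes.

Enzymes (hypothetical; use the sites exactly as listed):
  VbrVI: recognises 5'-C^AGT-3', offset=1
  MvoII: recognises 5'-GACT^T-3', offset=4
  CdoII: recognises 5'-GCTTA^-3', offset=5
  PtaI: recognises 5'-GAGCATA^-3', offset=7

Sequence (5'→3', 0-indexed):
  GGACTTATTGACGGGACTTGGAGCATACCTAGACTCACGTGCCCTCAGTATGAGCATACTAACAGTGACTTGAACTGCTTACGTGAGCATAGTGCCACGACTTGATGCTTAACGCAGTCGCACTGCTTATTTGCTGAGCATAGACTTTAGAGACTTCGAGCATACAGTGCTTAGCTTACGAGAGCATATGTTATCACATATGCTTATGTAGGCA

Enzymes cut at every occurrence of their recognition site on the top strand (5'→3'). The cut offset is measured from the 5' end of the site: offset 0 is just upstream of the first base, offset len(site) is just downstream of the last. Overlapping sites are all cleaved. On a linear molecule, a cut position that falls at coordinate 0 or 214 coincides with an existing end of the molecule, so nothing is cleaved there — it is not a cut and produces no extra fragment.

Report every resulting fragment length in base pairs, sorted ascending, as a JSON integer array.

Scan for sites:
  VbrVI (CAGT, off=1): starts [45, 62, 114, 164] → cuts [46, 63, 115, 165]
  MvoII (GACTT, off=4): starts [1, 14, 66, 98, 142, 151] → cuts [5, 18, 70, 102, 146, 155]
  CdoII (GCTTA, off=5): starts [76, 106, 124, 168, 173, 201] → cuts [81, 111, 129, 173, 178, 206]
  PtaI (GAGCATA, off=7): starts [20, 51, 84, 135, 157, 181] → cuts [27, 58, 91, 142, 164, 188]

All cut coordinates (distinct, sorted): [5, 18, 27, 46, 58, 63, 70, 81, 91, 102, 111, 115, 129, 142, 146, 155, 164, 165, 173, 178, 188, 206]

Fragments:
  [0,5): 5 bp
  [5,18): 13 bp
  [18,27): 9 bp
  [27,46): 19 bp
  [46,58): 12 bp
  [58,63): 5 bp
  [63,70): 7 bp
  [70,81): 11 bp
  [81,91): 10 bp
  [91,102): 11 bp
  [102,111): 9 bp
  [111,115): 4 bp
  [115,129): 14 bp
  [129,142): 13 bp
  [142,146): 4 bp
  [146,155): 9 bp
  [155,164): 9 bp
  [164,165): 1 bp
  [165,173): 8 bp
  [173,178): 5 bp
  [178,188): 10 bp
  [188,206): 18 bp
  [206,214): 8 bp

[1,4,4,5,5,5,7,8,8,9,9,9,9,10,10,11,11,12,13,13,14,18,19]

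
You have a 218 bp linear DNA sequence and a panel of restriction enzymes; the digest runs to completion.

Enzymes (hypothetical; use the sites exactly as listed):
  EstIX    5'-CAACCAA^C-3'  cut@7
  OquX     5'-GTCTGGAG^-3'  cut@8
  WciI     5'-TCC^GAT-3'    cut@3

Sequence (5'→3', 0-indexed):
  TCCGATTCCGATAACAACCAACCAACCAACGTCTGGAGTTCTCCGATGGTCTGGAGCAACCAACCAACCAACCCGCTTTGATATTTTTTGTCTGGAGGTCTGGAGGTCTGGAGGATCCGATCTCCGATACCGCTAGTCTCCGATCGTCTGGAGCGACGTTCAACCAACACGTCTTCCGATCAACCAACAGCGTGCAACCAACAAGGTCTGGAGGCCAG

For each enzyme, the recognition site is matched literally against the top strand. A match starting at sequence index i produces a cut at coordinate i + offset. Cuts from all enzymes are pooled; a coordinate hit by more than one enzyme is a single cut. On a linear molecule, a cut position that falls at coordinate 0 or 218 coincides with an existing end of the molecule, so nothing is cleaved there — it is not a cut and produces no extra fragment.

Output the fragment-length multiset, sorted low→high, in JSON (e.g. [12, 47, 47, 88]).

[3,4,4,4,4,5,5,6,6,7,7,8,8,9,10,10,12,12,12,12,14,14,16,26]

Scan for sites:
  EstIX (CAACCAAC, off=7): starts [14, 18, 22, 56, 60, 64, 160, 180, 194] → cuts [21, 25, 29, 63, 67, 71, 167, 187, 201]
  OquX (GTCTGGAG, off=8): starts [30, 48, 89, 97, 105, 145, 205] → cuts [38, 56, 97, 105, 113, 153, 213]
  WciI (TCCGAT, off=3): starts [0, 6, 41, 115, 122, 138, 174] → cuts [3, 9, 44, 118, 125, 141, 177]

Pooled cuts: [3, 9, 21, 25, 29, 38, 44, 56, 63, 67, 71, 97, 105, 113, 118, 125, 141, 153, 167, 177, 187, 201, 213]

Fragments:
  [0,3): 3 bp
  [3,9): 6 bp
  [9,21): 12 bp
  [21,25): 4 bp
  [25,29): 4 bp
  [29,38): 9 bp
  [38,44): 6 bp
  [44,56): 12 bp
  [56,63): 7 bp
  [63,67): 4 bp
  [67,71): 4 bp
  [71,97): 26 bp
  [97,105): 8 bp
  [105,113): 8 bp
  [113,118): 5 bp
  [118,125): 7 bp
  [125,141): 16 bp
  [141,153): 12 bp
  [153,167): 14 bp
  [167,177): 10 bp
  [177,187): 10 bp
  [187,201): 14 bp
  [201,213): 12 bp
  [213,218): 5 bp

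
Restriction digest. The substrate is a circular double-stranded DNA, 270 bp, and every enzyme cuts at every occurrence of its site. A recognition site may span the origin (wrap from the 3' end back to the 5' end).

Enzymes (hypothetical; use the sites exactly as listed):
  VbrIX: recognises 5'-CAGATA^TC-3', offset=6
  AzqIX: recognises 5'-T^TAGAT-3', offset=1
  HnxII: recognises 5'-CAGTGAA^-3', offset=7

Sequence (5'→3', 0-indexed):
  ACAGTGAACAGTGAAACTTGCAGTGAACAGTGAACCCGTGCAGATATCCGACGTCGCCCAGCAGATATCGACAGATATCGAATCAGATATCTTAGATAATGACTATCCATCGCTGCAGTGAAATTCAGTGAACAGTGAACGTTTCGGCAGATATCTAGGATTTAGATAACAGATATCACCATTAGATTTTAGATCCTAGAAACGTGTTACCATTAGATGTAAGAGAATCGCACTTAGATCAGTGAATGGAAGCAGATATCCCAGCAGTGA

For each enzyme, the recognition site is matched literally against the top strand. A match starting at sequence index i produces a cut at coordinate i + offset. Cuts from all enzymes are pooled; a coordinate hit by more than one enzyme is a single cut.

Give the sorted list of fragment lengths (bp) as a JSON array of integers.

[3,7,7,7,7,7,7,9,10,10,12,12,12,12,12,13,13,14,21,21,24,30]

Site scan:
  VbrIX CAGATATC/6: at [40, 61, 71, 83, 147, 169, 252] ⇒ [46, 67, 77, 89, 153, 175, 258]
  AzqIX TTAGAT/1: at [91, 161, 181, 188, 212, 233] ⇒ [92, 162, 182, 189, 213, 234]
  HnxII CAGTGAA/7: at [1, 8, 20, 27, 115, 125, 132, 239, 264] ⇒ [1, 8, 15, 27, 34, 122, 132, 139, 246]

All cut coordinates (distinct, sorted): [1, 8, 15, 27, 34, 46, 67, 77, 89, 92, 122, 132, 139, 153, 162, 175, 182, 189, 213, 234, 246, 258]

Fragments:
  1→8: 7 bp
  8→15: 7 bp
  15→27: 12 bp
  27→34: 7 bp
  34→46: 12 bp
  46→67: 21 bp
  67→77: 10 bp
  77→89: 12 bp
  89→92: 3 bp
  92→122: 30 bp
  122→132: 10 bp
  132→139: 7 bp
  139→153: 14 bp
  153→162: 9 bp
  162→175: 13 bp
  175→182: 7 bp
  182→189: 7 bp
  189→213: 24 bp
  213→234: 21 bp
  234→246: 12 bp
  246→258: 12 bp
  258→1 (wrap): 270-258+1 = 13 bp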